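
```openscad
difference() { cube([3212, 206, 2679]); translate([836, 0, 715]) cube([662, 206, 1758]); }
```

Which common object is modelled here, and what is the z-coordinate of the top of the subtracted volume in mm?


A wall with a window opening. The window head height is 2473 mm.

A wall with a rectangular opening subtracted — a window. Sill at z = 715, opening 1758 mm tall, so the head is at 715 + 1758 = 2473 mm.


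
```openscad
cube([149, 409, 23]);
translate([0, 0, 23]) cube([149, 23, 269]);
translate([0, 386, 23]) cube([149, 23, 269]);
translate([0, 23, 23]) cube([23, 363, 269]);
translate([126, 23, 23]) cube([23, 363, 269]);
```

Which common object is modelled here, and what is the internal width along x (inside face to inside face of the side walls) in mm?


An open box. The internal width is 103 mm.

A 149×409 base slab with four walls standing on it — an open box. The base is 149 mm wide and the walls are 23 mm thick, so the internal width is 149 − 2 × 23 = 103 mm.


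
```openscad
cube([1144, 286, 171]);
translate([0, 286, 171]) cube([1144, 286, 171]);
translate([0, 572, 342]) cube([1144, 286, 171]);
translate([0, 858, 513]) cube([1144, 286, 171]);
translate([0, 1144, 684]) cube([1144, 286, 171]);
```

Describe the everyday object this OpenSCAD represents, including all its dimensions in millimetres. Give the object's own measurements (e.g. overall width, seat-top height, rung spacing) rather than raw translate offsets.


A straight staircase of 5 solid steps. Each step is 1144 mm wide (x), 286 mm deep (y, the going) and 171 mm tall (the rise). The first step rests on the floor; each subsequent step sits one going further in +y and one rise higher in +z, directly behind and above the previous step with no overlap.


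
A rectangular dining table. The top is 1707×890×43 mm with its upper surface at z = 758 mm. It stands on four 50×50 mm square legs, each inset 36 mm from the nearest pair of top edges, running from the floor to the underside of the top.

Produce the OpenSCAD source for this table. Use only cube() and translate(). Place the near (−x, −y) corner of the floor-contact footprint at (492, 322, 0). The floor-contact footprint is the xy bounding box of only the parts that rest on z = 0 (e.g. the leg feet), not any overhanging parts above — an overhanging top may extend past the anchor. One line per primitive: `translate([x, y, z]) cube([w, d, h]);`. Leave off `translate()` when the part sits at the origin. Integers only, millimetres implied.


translate([456, 286, 715]) cube([1707, 890, 43]);
translate([492, 322, 0]) cube([50, 50, 715]);
translate([2077, 322, 0]) cube([50, 50, 715]);
translate([492, 1090, 0]) cube([50, 50, 715]);
translate([2077, 1090, 0]) cube([50, 50, 715]);


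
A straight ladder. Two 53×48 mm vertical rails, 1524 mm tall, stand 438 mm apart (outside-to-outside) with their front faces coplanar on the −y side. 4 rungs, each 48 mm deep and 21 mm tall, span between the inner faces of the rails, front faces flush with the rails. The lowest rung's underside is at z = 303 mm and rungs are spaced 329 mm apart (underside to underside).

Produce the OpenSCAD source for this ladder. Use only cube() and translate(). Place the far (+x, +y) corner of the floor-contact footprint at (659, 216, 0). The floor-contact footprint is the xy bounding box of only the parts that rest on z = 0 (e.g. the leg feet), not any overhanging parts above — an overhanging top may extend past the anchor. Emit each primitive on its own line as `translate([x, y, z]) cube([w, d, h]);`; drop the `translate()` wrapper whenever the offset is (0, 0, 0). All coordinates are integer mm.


translate([221, 168, 0]) cube([53, 48, 1524]);
translate([606, 168, 0]) cube([53, 48, 1524]);
translate([274, 168, 303]) cube([332, 48, 21]);
translate([274, 168, 632]) cube([332, 48, 21]);
translate([274, 168, 961]) cube([332, 48, 21]);
translate([274, 168, 1290]) cube([332, 48, 21]);


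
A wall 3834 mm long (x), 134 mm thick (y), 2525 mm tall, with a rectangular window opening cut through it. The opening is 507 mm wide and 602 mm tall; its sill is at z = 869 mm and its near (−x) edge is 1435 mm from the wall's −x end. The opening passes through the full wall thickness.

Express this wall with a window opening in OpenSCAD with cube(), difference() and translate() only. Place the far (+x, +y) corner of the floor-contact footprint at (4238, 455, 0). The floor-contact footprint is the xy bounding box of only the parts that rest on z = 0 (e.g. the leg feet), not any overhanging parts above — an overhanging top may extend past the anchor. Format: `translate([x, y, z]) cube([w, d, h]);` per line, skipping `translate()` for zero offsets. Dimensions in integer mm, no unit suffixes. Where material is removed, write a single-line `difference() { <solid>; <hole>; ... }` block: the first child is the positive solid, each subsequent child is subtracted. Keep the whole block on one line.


difference() { translate([404, 321, 0]) cube([3834, 134, 2525]); translate([1839, 321, 869]) cube([507, 134, 602]); }


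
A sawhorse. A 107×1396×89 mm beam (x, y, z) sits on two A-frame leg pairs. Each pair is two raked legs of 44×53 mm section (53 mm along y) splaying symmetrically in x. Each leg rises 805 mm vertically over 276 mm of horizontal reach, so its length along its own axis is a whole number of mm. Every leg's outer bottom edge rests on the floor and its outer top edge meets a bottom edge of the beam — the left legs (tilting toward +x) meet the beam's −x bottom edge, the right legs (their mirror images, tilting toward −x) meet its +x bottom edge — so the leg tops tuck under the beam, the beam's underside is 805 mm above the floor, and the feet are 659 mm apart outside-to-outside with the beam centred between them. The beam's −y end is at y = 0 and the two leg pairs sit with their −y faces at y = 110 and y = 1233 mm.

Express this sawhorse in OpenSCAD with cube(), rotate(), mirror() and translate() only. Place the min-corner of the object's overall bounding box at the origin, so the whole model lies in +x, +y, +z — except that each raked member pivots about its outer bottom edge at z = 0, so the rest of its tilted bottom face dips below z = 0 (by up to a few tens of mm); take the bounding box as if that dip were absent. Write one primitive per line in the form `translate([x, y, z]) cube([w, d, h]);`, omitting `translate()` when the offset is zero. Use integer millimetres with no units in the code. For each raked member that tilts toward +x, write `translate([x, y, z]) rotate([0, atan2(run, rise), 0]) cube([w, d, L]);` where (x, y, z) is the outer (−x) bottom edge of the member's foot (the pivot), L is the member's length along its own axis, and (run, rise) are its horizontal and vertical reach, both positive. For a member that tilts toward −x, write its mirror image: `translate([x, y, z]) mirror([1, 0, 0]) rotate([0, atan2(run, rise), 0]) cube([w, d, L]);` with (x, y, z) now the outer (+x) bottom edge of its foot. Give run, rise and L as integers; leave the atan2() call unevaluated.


// leg length = √(276² + 805²) = 851
// right-leg outer foot x = 2·276 + 107 = 659
// beam min-corner = (276, 0, 805)
translate([276, 0, 805]) cube([107, 1396, 89]);
translate([0, 110, 0]) rotate([0, atan2(276, 805), 0]) cube([44, 53, 851]);
translate([659, 110, 0]) mirror([1, 0, 0]) rotate([0, atan2(276, 805), 0]) cube([44, 53, 851]);
translate([0, 1233, 0]) rotate([0, atan2(276, 805), 0]) cube([44, 53, 851]);
translate([659, 1233, 0]) mirror([1, 0, 0]) rotate([0, atan2(276, 805), 0]) cube([44, 53, 851]);


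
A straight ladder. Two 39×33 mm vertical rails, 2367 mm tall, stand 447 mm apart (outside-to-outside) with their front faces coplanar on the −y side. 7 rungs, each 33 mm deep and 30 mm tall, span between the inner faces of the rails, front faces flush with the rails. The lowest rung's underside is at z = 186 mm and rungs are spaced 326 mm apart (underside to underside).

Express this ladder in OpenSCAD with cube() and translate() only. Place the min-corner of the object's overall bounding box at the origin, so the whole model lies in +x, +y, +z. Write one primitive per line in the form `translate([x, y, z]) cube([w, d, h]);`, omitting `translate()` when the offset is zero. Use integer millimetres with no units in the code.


cube([39, 33, 2367]);
translate([408, 0, 0]) cube([39, 33, 2367]);
translate([39, 0, 186]) cube([369, 33, 30]);
translate([39, 0, 512]) cube([369, 33, 30]);
translate([39, 0, 838]) cube([369, 33, 30]);
translate([39, 0, 1164]) cube([369, 33, 30]);
translate([39, 0, 1490]) cube([369, 33, 30]);
translate([39, 0, 1816]) cube([369, 33, 30]);
translate([39, 0, 2142]) cube([369, 33, 30]);


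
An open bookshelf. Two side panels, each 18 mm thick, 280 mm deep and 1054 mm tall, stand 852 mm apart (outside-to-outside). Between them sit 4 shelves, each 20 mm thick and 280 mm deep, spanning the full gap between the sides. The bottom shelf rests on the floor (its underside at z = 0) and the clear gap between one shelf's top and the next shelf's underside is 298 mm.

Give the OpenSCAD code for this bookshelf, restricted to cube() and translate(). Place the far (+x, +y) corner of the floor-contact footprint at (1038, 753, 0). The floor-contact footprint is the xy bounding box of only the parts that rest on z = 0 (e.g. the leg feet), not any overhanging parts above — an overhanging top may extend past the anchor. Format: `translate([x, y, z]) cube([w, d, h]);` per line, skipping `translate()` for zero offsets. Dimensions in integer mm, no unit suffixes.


translate([186, 473, 0]) cube([18, 280, 1054]);
translate([1020, 473, 0]) cube([18, 280, 1054]);
translate([204, 473, 0]) cube([816, 280, 20]);
translate([204, 473, 318]) cube([816, 280, 20]);
translate([204, 473, 636]) cube([816, 280, 20]);
translate([204, 473, 954]) cube([816, 280, 20]);


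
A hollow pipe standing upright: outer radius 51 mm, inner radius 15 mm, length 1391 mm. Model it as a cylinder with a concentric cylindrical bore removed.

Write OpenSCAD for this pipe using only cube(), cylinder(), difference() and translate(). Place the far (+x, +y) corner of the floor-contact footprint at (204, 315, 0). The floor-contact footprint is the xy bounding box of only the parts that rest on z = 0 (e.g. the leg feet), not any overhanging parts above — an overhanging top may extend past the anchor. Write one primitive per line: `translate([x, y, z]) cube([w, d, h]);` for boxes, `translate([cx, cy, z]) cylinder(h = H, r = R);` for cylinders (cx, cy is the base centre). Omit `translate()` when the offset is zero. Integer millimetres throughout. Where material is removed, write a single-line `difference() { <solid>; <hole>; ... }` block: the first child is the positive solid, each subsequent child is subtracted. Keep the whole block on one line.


difference() { translate([153, 264, 0]) cylinder(h = 1391, r = 51); translate([153, 264, 0]) cylinder(h = 1391, r = 15); }


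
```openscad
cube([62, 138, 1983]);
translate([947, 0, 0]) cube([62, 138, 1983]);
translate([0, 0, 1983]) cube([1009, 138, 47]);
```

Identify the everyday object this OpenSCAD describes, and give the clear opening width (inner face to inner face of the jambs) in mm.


A door frame. The clear opening width is 885 mm.

Two 1983 mm tall posts with a header on top — a door frame. The left jamb is 62 mm wide at x = 0; the right jamb starts at x = 947. The clear opening is 947 − 62 = 885 mm.


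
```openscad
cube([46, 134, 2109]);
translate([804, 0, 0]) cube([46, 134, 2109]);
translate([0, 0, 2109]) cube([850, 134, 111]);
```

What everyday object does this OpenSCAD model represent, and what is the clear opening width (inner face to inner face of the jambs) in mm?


A door frame. The clear opening width is 758 mm.

Two 2109 mm tall posts with a header on top — a door frame. The left jamb is 46 mm wide at x = 0; the right jamb starts at x = 804. The clear opening is 804 − 46 = 758 mm.


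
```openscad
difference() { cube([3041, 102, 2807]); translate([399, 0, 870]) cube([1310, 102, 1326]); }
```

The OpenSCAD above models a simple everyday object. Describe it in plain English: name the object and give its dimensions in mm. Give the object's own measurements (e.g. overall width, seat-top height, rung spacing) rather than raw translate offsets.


A wall 3041 mm long (x), 102 mm thick (y), 2807 mm tall, with a rectangular window opening cut through it. The opening is 1310 mm wide and 1326 mm tall; its sill is at z = 870 mm and its near (−x) edge is 399 mm from the wall's −x end. The opening passes through the full wall thickness.


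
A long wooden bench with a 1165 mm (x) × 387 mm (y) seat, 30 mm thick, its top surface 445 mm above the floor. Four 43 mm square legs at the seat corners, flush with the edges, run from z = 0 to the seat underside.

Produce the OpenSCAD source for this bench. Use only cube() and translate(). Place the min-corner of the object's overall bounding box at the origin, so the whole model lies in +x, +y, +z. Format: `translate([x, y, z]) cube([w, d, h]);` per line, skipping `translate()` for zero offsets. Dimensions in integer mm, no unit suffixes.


translate([0, 0, 415]) cube([1165, 387, 30]);
cube([43, 43, 415]);
translate([0, 344, 0]) cube([43, 43, 415]);
translate([1122, 0, 0]) cube([43, 43, 415]);
translate([1122, 344, 0]) cube([43, 43, 415]);


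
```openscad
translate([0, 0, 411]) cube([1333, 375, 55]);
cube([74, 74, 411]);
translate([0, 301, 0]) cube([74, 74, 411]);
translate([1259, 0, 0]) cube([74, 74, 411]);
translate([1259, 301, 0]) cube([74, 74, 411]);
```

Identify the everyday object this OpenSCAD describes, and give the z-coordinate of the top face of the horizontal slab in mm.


A bench. The seat-top height is 466 mm.

A long slab on four corner posts — a bench. The slab sits at z = 411 with thickness 55, so the top is 411 + 55 = 466 mm.


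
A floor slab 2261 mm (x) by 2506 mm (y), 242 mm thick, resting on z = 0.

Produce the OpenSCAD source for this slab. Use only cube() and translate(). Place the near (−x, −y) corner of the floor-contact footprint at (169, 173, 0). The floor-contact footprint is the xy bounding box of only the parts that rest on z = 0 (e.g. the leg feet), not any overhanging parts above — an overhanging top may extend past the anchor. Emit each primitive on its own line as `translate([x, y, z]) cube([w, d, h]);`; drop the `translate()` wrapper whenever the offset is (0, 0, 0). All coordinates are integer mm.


translate([169, 173, 0]) cube([2261, 2506, 242]);


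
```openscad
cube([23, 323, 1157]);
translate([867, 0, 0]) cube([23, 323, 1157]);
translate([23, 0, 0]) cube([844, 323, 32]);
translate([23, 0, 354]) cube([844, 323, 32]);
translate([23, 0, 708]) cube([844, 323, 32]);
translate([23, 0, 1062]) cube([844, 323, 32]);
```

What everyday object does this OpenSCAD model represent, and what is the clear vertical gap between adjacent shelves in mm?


A bookshelf. The clear shelf gap is 322 mm.

Two tall side panels with 4 horizontal boards between them — a bookshelf. The first two shelf undersides are at z = 0 and z = 354; with shelf thickness 32, the clear gap is 354 − 0 − 32 = 322 mm.


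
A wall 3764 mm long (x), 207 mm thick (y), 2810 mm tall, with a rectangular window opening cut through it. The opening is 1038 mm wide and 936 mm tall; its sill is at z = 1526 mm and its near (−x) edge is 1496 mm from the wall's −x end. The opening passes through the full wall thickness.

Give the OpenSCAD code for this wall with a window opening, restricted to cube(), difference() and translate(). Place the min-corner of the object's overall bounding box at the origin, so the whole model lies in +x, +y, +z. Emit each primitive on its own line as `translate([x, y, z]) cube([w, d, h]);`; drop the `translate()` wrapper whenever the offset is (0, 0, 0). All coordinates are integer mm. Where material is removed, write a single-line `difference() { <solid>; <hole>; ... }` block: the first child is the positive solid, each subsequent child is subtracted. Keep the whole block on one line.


difference() { cube([3764, 207, 2810]); translate([1496, 0, 1526]) cube([1038, 207, 936]); }


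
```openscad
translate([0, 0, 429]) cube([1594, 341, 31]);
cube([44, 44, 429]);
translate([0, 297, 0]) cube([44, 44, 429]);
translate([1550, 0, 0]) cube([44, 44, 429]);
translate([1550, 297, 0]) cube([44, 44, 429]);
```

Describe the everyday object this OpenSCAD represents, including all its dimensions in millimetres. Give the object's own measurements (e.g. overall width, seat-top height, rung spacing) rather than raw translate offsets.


A long wooden bench with a 1594 mm (x) × 341 mm (y) seat, 31 mm thick, its top surface 460 mm above the floor. Four 44 mm square legs at the seat corners, flush with the edges, run from z = 0 to the seat underside.


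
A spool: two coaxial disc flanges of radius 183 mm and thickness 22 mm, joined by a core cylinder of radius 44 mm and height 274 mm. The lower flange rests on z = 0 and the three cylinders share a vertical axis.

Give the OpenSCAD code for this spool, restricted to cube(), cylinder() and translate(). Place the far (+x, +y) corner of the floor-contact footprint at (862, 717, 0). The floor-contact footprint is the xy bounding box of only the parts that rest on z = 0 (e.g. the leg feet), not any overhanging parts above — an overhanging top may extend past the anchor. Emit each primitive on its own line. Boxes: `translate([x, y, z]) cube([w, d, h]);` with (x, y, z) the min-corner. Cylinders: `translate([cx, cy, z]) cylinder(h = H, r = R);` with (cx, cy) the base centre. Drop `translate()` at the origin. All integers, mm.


translate([679, 534, 0]) cylinder(h = 22, r = 183);
translate([679, 534, 22]) cylinder(h = 274, r = 44);
translate([679, 534, 296]) cylinder(h = 22, r = 183);


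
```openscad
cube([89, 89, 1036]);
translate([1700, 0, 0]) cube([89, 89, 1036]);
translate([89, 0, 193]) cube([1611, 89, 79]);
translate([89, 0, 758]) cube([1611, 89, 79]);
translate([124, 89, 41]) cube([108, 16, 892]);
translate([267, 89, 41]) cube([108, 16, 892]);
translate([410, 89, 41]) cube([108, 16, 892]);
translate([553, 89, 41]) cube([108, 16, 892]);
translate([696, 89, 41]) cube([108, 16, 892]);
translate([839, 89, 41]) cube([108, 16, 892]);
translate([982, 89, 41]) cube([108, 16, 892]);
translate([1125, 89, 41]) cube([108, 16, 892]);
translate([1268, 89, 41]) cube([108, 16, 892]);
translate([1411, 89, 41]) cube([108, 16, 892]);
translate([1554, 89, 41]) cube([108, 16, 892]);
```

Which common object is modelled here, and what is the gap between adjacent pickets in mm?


A fence section. The picket gap is 35 mm.

Two posts, two rails, 11 pickets — a fence section. Span 1611 mm holds 11 pickets of 108 mm with 12 equal gaps: ⌊(1611 − 11·108) / 12⌋ = 35 mm.


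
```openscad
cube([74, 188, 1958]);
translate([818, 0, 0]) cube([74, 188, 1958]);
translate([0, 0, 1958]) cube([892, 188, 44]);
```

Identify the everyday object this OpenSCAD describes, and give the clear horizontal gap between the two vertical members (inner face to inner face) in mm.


A door frame. The clear opening width is 744 mm.

Two 1958 mm tall posts with a header on top — a door frame. The left jamb is 74 mm wide at x = 0; the right jamb starts at x = 818. The clear opening is 818 − 74 = 744 mm.


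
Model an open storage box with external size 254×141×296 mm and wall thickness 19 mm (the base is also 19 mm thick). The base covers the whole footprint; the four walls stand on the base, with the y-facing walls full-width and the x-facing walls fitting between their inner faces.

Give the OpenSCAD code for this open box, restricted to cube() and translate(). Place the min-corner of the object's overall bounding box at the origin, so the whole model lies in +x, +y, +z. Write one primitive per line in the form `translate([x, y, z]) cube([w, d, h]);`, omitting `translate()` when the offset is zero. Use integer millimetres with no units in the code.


cube([254, 141, 19]);
translate([0, 0, 19]) cube([254, 19, 277]);
translate([0, 122, 19]) cube([254, 19, 277]);
translate([0, 19, 19]) cube([19, 103, 277]);
translate([235, 19, 19]) cube([19, 103, 277]);


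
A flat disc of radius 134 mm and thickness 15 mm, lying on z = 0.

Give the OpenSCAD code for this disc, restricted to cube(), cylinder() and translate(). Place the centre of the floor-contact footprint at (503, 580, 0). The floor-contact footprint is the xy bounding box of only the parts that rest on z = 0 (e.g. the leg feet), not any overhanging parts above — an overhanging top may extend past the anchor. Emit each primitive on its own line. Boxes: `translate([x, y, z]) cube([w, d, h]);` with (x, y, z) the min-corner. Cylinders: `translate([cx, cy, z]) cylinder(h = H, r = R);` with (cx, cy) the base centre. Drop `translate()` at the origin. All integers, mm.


translate([503, 580, 0]) cylinder(h = 15, r = 134);


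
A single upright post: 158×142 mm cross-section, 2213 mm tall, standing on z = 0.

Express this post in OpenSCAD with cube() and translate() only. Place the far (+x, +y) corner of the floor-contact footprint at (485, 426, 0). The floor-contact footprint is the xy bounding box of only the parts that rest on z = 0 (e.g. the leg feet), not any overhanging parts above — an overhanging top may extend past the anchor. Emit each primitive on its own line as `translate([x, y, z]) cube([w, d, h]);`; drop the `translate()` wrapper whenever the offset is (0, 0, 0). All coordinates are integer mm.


translate([327, 284, 0]) cube([158, 142, 2213]);


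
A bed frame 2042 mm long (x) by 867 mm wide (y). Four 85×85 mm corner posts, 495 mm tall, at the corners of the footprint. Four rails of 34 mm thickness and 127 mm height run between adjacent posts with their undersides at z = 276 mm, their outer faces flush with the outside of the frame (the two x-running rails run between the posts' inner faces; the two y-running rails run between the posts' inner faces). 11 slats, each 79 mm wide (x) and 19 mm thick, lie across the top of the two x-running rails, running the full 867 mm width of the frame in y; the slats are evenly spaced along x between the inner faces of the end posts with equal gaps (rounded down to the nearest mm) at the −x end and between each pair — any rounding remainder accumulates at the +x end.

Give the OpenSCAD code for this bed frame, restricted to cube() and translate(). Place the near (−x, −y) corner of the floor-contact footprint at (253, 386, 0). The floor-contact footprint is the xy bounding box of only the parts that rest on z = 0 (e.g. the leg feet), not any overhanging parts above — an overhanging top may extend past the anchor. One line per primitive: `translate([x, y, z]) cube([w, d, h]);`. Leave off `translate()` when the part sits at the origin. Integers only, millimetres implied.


translate([253, 386, 0]) cube([85, 85, 495]);
translate([253, 1168, 0]) cube([85, 85, 495]);
translate([2210, 386, 0]) cube([85, 85, 495]);
translate([2210, 1168, 0]) cube([85, 85, 495]);
translate([338, 386, 276]) cube([1872, 34, 127]);
translate([338, 1219, 276]) cube([1872, 34, 127]);
translate([253, 471, 276]) cube([34, 697, 127]);
translate([2261, 471, 276]) cube([34, 697, 127]);
translate([421, 386, 403]) cube([79, 867, 19]);
translate([583, 386, 403]) cube([79, 867, 19]);
translate([745, 386, 403]) cube([79, 867, 19]);
translate([907, 386, 403]) cube([79, 867, 19]);
translate([1069, 386, 403]) cube([79, 867, 19]);
translate([1231, 386, 403]) cube([79, 867, 19]);
translate([1393, 386, 403]) cube([79, 867, 19]);
translate([1555, 386, 403]) cube([79, 867, 19]);
translate([1717, 386, 403]) cube([79, 867, 19]);
translate([1879, 386, 403]) cube([79, 867, 19]);
translate([2041, 386, 403]) cube([79, 867, 19]);


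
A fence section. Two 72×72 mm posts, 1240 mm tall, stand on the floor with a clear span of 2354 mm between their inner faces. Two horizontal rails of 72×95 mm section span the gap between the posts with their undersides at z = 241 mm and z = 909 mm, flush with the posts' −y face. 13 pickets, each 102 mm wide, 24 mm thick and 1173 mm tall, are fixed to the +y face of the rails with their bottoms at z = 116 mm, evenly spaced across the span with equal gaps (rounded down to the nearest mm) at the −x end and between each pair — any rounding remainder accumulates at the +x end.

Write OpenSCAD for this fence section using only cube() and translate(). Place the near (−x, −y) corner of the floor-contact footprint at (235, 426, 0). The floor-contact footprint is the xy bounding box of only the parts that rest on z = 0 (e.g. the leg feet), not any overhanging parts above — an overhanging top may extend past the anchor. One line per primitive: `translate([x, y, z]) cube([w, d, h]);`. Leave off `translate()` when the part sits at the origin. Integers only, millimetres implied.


translate([235, 426, 0]) cube([72, 72, 1240]);
translate([2661, 426, 0]) cube([72, 72, 1240]);
translate([307, 426, 241]) cube([2354, 72, 95]);
translate([307, 426, 909]) cube([2354, 72, 95]);
translate([380, 498, 116]) cube([102, 24, 1173]);
translate([555, 498, 116]) cube([102, 24, 1173]);
translate([730, 498, 116]) cube([102, 24, 1173]);
translate([905, 498, 116]) cube([102, 24, 1173]);
translate([1080, 498, 116]) cube([102, 24, 1173]);
translate([1255, 498, 116]) cube([102, 24, 1173]);
translate([1430, 498, 116]) cube([102, 24, 1173]);
translate([1605, 498, 116]) cube([102, 24, 1173]);
translate([1780, 498, 116]) cube([102, 24, 1173]);
translate([1955, 498, 116]) cube([102, 24, 1173]);
translate([2130, 498, 116]) cube([102, 24, 1173]);
translate([2305, 498, 116]) cube([102, 24, 1173]);
translate([2480, 498, 116]) cube([102, 24, 1173]);


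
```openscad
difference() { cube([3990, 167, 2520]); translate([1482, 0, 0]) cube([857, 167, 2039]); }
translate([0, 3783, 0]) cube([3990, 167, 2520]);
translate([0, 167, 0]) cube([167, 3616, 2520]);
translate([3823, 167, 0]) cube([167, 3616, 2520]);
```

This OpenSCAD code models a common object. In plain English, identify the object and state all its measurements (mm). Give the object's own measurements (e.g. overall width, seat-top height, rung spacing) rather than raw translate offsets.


A single room: four walls, each 2520 mm tall and 167 mm thick, enclosing an outside footprint 3990×3950 mm (x × y), no floor or roof. The front and back walls (−y and +y sides) run the full x-width; the side walls fit between their inner faces. A door opening 857 mm wide and 2039 mm tall is cut through the front wall from the floor up, its −x edge 1482 mm from the wall's −x end.


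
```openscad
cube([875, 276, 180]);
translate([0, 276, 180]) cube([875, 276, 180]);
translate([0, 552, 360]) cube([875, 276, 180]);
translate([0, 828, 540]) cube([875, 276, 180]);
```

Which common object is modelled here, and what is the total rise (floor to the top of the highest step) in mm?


A staircase. The total rise is 720 mm.

4 identical blocks, each offset up and back from the previous — a staircase. Each step is 180 mm tall and there are 4 of them, so the total rise is 4 × 180 = 720 mm.


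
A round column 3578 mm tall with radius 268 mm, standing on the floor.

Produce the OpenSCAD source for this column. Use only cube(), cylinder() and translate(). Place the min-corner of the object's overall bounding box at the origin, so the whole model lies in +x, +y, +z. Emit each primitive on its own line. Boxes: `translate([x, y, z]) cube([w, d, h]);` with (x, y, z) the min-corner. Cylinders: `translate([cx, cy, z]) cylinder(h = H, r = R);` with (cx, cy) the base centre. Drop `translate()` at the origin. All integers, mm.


translate([268, 268, 0]) cylinder(h = 3578, r = 268);


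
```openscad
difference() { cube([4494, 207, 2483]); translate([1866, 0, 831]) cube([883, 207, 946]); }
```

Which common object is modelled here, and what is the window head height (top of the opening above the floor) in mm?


A wall with a window opening. The window head height is 1777 mm.

A wall with a rectangular opening subtracted — a window. Sill at z = 831, opening 946 mm tall, so the head is at 831 + 946 = 1777 mm.


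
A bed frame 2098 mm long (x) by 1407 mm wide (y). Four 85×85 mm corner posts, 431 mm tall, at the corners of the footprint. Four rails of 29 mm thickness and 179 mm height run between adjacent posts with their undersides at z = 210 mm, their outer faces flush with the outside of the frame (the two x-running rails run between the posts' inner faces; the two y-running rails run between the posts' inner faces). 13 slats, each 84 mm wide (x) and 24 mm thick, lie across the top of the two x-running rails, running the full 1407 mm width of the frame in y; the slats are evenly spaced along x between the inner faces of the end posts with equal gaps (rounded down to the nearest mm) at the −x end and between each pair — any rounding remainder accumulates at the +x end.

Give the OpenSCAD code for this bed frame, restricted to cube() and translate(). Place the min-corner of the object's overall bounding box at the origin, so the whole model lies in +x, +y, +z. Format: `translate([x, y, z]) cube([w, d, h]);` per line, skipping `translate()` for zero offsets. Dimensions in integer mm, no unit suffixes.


cube([85, 85, 431]);
translate([0, 1322, 0]) cube([85, 85, 431]);
translate([2013, 0, 0]) cube([85, 85, 431]);
translate([2013, 1322, 0]) cube([85, 85, 431]);
translate([85, 0, 210]) cube([1928, 29, 179]);
translate([85, 1378, 210]) cube([1928, 29, 179]);
translate([0, 85, 210]) cube([29, 1237, 179]);
translate([2069, 85, 210]) cube([29, 1237, 179]);
translate([144, 0, 389]) cube([84, 1407, 24]);
translate([287, 0, 389]) cube([84, 1407, 24]);
translate([430, 0, 389]) cube([84, 1407, 24]);
translate([573, 0, 389]) cube([84, 1407, 24]);
translate([716, 0, 389]) cube([84, 1407, 24]);
translate([859, 0, 389]) cube([84, 1407, 24]);
translate([1002, 0, 389]) cube([84, 1407, 24]);
translate([1145, 0, 389]) cube([84, 1407, 24]);
translate([1288, 0, 389]) cube([84, 1407, 24]);
translate([1431, 0, 389]) cube([84, 1407, 24]);
translate([1574, 0, 389]) cube([84, 1407, 24]);
translate([1717, 0, 389]) cube([84, 1407, 24]);
translate([1860, 0, 389]) cube([84, 1407, 24]);


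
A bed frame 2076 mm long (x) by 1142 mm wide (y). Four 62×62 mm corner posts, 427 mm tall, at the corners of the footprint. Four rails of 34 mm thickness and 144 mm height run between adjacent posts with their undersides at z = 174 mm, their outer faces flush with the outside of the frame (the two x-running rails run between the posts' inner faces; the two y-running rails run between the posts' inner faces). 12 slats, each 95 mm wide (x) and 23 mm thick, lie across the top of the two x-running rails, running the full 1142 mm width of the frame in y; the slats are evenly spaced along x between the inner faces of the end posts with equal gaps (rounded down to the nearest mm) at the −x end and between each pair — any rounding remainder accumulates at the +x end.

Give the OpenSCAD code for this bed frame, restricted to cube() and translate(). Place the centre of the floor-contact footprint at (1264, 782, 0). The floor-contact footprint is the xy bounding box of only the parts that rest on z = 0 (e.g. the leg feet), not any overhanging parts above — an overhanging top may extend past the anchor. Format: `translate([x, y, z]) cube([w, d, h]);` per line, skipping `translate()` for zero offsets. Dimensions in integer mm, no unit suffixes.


translate([226, 211, 0]) cube([62, 62, 427]);
translate([226, 1291, 0]) cube([62, 62, 427]);
translate([2240, 211, 0]) cube([62, 62, 427]);
translate([2240, 1291, 0]) cube([62, 62, 427]);
translate([288, 211, 174]) cube([1952, 34, 144]);
translate([288, 1319, 174]) cube([1952, 34, 144]);
translate([226, 273, 174]) cube([34, 1018, 144]);
translate([2268, 273, 174]) cube([34, 1018, 144]);
translate([350, 211, 318]) cube([95, 1142, 23]);
translate([507, 211, 318]) cube([95, 1142, 23]);
translate([664, 211, 318]) cube([95, 1142, 23]);
translate([821, 211, 318]) cube([95, 1142, 23]);
translate([978, 211, 318]) cube([95, 1142, 23]);
translate([1135, 211, 318]) cube([95, 1142, 23]);
translate([1292, 211, 318]) cube([95, 1142, 23]);
translate([1449, 211, 318]) cube([95, 1142, 23]);
translate([1606, 211, 318]) cube([95, 1142, 23]);
translate([1763, 211, 318]) cube([95, 1142, 23]);
translate([1920, 211, 318]) cube([95, 1142, 23]);
translate([2077, 211, 318]) cube([95, 1142, 23]);


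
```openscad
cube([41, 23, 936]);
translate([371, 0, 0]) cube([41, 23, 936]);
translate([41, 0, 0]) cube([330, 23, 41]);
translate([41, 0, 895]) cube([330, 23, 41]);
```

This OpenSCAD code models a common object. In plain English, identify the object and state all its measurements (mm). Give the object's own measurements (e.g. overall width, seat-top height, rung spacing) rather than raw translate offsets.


A rectangular picture frame lying in the x–z plane (depth along y). The opening is 330 mm wide (x) by 854 mm tall (z), surrounded by a border 41 mm wide on all four sides. The frame is 23 mm deep and is made of two full-height vertical stiles with two horizontal rails fitted between them.


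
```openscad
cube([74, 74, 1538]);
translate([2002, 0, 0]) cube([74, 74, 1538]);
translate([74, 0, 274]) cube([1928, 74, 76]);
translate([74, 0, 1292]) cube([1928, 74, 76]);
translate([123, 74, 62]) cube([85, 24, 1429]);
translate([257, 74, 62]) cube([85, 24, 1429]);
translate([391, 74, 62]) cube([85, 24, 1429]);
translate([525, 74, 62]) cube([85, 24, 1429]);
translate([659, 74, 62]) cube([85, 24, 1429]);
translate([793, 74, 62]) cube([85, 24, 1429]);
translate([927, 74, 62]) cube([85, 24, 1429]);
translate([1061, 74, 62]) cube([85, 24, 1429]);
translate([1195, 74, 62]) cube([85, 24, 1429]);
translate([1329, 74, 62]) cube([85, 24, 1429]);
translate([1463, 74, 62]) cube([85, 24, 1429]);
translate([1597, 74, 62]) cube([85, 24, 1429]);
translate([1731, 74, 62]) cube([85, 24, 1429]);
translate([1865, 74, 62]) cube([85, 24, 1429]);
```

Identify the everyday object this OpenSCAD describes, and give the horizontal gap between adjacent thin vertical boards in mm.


A fence section. The picket gap is 49 mm.

Two posts, two rails, 14 pickets — a fence section. Span 1928 mm holds 14 pickets of 85 mm with 15 equal gaps: ⌊(1928 − 14·85) / 15⌋ = 49 mm.


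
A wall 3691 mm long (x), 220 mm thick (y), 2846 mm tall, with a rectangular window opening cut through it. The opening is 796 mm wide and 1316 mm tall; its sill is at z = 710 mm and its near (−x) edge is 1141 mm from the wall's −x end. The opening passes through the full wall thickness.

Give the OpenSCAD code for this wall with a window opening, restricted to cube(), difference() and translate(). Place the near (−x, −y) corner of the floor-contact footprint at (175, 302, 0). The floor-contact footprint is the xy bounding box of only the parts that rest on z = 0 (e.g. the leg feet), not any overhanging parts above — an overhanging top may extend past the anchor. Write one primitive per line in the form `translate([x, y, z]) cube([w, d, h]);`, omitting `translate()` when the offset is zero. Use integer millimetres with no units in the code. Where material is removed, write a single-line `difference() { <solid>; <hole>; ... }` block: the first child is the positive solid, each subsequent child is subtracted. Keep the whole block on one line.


difference() { translate([175, 302, 0]) cube([3691, 220, 2846]); translate([1316, 302, 710]) cube([796, 220, 1316]); }


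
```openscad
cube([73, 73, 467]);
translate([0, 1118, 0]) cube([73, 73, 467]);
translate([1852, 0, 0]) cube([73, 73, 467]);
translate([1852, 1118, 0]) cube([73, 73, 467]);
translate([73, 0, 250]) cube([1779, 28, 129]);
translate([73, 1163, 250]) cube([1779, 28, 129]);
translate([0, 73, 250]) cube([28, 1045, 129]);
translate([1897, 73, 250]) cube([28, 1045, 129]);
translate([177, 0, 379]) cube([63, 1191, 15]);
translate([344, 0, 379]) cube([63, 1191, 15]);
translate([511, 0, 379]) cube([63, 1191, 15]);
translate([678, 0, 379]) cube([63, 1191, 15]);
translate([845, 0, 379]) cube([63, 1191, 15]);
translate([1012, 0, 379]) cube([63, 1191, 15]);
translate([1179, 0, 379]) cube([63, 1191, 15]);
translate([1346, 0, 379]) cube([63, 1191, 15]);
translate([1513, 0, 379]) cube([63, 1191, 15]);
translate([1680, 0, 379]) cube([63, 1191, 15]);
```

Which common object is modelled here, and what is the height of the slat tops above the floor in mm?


A bed frame. The slat-top height is 394 mm.

Four posts, four rails, and a row of slats — a bed frame. Slats sit on the rails at z = 250 + 129 = 379; with slat thickness 15, the top is 394 mm.


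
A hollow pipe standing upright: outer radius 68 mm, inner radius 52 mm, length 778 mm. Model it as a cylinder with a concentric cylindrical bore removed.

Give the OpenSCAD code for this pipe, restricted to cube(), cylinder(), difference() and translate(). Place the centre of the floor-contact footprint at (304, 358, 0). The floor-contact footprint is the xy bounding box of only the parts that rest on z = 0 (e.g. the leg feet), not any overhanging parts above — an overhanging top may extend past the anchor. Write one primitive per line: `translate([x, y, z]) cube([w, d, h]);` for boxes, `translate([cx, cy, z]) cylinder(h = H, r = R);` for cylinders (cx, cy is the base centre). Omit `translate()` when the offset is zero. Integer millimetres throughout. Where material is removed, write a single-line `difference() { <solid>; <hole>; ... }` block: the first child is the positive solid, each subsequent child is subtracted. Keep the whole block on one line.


difference() { translate([304, 358, 0]) cylinder(h = 778, r = 68); translate([304, 358, 0]) cylinder(h = 778, r = 52); }


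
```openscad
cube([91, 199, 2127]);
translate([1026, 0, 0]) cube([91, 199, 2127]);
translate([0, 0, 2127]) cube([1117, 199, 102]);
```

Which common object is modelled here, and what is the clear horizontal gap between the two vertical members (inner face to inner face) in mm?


A door frame. The clear opening width is 935 mm.

Two 2127 mm tall posts with a header on top — a door frame. The left jamb is 91 mm wide at x = 0; the right jamb starts at x = 1026. The clear opening is 1026 − 91 = 935 mm.


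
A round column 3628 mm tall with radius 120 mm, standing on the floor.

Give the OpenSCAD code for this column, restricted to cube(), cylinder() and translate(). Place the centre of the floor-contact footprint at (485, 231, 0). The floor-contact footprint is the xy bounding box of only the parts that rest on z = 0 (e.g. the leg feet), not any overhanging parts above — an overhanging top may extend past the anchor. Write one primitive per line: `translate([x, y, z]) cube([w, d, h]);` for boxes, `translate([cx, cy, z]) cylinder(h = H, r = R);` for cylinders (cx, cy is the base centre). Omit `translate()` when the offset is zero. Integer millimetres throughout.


translate([485, 231, 0]) cylinder(h = 3628, r = 120);


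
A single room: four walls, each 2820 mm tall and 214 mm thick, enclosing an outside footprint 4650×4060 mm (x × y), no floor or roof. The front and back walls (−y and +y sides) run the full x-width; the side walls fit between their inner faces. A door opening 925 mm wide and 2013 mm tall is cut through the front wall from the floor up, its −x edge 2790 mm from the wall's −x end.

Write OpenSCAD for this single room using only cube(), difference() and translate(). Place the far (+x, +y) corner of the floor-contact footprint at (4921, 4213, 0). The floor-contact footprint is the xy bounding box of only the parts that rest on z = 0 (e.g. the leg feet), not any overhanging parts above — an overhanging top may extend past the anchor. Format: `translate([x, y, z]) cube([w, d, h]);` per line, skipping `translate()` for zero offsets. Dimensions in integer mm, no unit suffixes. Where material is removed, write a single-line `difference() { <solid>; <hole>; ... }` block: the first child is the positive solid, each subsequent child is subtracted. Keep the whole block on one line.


difference() { translate([271, 153, 0]) cube([4650, 214, 2820]); translate([3061, 153, 0]) cube([925, 214, 2013]); }
translate([271, 3999, 0]) cube([4650, 214, 2820]);
translate([271, 367, 0]) cube([214, 3632, 2820]);
translate([4707, 367, 0]) cube([214, 3632, 2820]);
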